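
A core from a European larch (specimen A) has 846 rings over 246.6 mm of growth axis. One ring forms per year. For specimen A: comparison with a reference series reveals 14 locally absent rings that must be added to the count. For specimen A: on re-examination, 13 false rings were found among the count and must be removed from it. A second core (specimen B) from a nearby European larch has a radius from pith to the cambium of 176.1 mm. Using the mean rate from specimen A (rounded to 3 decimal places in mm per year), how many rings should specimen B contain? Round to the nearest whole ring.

605 rings

Specimen A: true ring count = 846 − 13 + 14 = 847.
A: 246.6 mm over 847 years gives 246.6 / 847 ≈ 0.291 mm per year.
For B, 176.1 / 0.291 = 605.15 years ≈ 605 rings.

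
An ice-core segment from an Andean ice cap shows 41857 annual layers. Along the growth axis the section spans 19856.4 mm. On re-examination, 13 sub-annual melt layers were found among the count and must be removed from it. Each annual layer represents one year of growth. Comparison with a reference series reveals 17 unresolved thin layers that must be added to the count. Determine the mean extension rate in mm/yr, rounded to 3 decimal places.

True annual layer count = 41857 − 13 + 17 = 41861.
Extension rate ≈ 19856.4 / 41861 = 0.474 mm/yr.

0.474 mm/yr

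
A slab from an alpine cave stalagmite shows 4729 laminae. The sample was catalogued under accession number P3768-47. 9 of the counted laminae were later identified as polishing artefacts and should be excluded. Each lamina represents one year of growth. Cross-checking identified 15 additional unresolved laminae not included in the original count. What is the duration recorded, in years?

After corrections the count is 4729 − 9 + 15 = 4735 laminae.
With a one-to-one lamina periodicity this is 4735 years.

4735 yr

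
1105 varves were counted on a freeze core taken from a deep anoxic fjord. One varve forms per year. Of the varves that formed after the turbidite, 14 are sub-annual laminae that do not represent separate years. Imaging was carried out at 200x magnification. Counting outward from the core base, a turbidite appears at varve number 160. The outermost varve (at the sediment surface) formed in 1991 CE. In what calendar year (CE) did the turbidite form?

The turbidite sits at varve 160 from the core base, so 1105 − 160 = 945 varves formed after it.
945 − 14 false = 931 true varves after the turbidite.
The varve at the sediment surface is 1991 CE, so the turbidite dates to 1991 − 931 = 1060 CE.

1060 CE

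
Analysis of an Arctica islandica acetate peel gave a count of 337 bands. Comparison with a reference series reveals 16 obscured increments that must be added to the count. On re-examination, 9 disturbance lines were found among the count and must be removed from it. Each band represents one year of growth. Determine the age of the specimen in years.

344 yr

True band count = 337 − 9 + 16 = 344.
At one band per year, that is 344 years.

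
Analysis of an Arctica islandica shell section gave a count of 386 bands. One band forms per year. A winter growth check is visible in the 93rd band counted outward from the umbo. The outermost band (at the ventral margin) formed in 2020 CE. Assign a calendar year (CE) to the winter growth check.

Between band 93 and the ventral margin there are 386 − 93 = 293 bands.
2020 − 293 = 1727 CE.

1727 CE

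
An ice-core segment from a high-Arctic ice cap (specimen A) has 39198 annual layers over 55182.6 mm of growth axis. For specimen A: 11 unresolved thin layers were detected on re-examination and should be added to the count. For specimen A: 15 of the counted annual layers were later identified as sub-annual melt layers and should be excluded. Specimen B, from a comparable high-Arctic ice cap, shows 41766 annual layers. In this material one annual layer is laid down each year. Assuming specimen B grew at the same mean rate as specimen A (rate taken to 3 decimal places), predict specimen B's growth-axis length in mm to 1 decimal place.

Specimen A: after corrections the count is 39198 − 15 + 11 = 39194 annual layers.
A: 55182.6 mm over 39194 years gives 55182.6 / 39194 ≈ 1.408 mm/yr.
B's length ≈ 1.408 × 41766 = 58806.5 mm.

58806.5 mm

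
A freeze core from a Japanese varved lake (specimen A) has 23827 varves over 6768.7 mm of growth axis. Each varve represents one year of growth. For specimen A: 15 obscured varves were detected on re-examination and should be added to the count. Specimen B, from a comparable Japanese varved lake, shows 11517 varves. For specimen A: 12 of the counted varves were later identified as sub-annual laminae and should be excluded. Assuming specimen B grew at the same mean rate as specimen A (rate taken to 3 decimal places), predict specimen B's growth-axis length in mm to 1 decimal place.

3270.8 mm

Specimen A: correcting the raw count gives 23827 − 12 + 15 = 23830 true varves.
A: 6768.7 mm over 23830 years gives 6768.7 / 23830 ≈ 0.284 mm/yr.
Length of B = 0.284 × 11517 = 3270.8 mm.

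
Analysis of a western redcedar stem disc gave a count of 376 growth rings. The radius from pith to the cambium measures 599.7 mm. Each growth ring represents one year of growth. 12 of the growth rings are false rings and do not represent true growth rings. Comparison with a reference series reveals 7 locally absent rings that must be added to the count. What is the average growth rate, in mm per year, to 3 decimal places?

1.616 mm per year

True growth ring count = 376 − 12 + 7 = 371.
599.7 mm over 371 years gives 599.7 / 371 ≈ 1.616 mm per year.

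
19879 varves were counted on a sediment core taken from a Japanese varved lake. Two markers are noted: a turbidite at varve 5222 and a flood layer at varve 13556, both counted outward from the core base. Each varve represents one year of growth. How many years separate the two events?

13556 − 5222 = 8334 varves lie between the two events.
One varve per year makes the interval 8334 years.

8334 years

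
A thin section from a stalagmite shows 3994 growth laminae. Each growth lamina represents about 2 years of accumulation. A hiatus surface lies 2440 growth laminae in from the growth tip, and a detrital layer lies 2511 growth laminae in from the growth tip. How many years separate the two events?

142 years

The two markers are separated by 2511 − 2440 = 71 growth laminae.
Multiplying by 2 years per growth lamina: 71 × 2 = 142 years.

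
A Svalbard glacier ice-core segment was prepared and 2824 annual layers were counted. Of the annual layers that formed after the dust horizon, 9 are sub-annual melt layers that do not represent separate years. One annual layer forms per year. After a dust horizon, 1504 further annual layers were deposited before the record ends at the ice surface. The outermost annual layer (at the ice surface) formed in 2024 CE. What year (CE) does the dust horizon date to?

There are 1504 annual layers younger than the dust horizon.
Excluding 9 false annual layers: 1504 − 9 = 1495.
2024 − 1495 = 529 CE.

529 CE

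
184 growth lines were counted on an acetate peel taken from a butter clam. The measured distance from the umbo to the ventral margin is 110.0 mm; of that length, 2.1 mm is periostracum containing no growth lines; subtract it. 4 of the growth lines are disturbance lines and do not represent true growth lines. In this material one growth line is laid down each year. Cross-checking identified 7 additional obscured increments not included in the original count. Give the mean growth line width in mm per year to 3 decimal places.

0.577 mm per year

True growth line count = 184 − 4 + 7 = 187.
Removing the 2.1 mm offcut leaves 110.0 − 2.1 = 107.9 mm.
Mean rate = 107.9 mm / 187 years ≈ 0.577 mm per year.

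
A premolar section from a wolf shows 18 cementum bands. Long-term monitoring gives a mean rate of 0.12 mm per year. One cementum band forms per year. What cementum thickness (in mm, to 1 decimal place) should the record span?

18 years of growth are recorded.
Predicted length = 0.12 mm/year × 18 years = 2.2 mm.

2.2 mm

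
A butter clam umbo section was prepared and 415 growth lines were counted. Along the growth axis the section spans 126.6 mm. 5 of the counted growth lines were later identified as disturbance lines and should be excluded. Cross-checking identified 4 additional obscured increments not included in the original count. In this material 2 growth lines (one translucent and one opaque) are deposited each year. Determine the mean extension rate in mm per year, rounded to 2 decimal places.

Correcting the raw count gives 415 − 5 + 4 = 414 true growth lines.
With 2 growth lines per year, 414 / 2 = 207 years.
Extension rate ≈ 126.6 / 207 = 0.61 mm per year.

0.61 mm per year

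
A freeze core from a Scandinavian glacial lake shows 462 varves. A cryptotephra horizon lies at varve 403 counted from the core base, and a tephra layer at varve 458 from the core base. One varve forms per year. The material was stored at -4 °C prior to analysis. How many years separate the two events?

55 yr

458 − 403 = 55 varves lie between the two events.
At one varve per year, 55 years elapsed between them.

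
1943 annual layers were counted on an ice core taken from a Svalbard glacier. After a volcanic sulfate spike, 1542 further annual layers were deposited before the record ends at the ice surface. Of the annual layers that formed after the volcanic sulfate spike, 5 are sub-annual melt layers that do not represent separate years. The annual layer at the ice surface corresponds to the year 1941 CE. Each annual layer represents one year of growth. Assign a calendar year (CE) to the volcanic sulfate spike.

404 CE

1542 annual layers formed after the volcanic sulfate spike.
Removing the 5 false annual layers leaves 1542 − 5 = 1537 true annual layers beyond the volcanic sulfate spike.
Counting back 1537 years from 1941 CE places the volcanic sulfate spike in 1941 − 1537 = 404 CE.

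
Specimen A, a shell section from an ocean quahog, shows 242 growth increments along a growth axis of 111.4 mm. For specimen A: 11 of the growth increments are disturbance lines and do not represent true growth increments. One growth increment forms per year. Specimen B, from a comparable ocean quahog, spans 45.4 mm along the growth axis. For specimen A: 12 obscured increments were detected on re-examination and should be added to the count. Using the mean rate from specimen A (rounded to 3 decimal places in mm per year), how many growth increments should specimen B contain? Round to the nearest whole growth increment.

99 growth increments

Specimen A: correcting the raw count gives 242 − 11 + 12 = 243 true growth increments.
A: Mean rate = 111.4 mm / 243 years ≈ 0.458 mm/year.
B spans 45.4 / 0.458 = 99.13 years ≈ 99 growth increments.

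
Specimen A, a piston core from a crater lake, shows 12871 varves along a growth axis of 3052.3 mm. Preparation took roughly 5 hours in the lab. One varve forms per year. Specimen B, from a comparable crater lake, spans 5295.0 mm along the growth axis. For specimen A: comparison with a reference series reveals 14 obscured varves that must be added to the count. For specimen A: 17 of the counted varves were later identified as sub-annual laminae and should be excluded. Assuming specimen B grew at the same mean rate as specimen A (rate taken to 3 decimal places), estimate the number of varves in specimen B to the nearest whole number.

Specimen A: true varve count = 12871 − 17 + 14 = 12868.
A: Extension rate ≈ 3052.3 / 12868 = 0.237 mm/year.
B spans 5295.0 / 0.237 = 22341.77 years ≈ 22342 varves.

22342 varves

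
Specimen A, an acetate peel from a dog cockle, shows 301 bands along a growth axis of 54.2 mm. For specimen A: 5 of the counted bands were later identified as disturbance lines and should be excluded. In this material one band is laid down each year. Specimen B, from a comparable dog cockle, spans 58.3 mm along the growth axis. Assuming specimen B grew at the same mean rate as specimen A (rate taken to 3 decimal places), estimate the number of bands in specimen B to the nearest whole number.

319 bands

Specimen A: adjusted count: 301 − 5 = 296 bands.
A: 54.2 mm over 296 years gives 54.2 / 296 ≈ 0.183 mm per year.
Specimen B: 58.3 mm / 0.183 mm per year = 318.58 years ≈ 319 bands.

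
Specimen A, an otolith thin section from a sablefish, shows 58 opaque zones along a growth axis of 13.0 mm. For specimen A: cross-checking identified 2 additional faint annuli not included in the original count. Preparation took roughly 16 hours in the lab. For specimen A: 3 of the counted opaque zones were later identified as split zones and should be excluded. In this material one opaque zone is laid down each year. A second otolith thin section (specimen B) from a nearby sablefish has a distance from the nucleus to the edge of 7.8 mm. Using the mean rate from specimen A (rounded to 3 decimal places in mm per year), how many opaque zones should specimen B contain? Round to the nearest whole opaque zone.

Specimen A: true opaque zone count = 58 − 3 + 2 = 57.
A: 13.0 mm over 57 years gives 13.0 / 57 ≈ 0.228 mm per year.
Specimen B: 7.8 mm / 0.228 mm per year = 34.21 years ≈ 34 opaque zones.

34 opaque zones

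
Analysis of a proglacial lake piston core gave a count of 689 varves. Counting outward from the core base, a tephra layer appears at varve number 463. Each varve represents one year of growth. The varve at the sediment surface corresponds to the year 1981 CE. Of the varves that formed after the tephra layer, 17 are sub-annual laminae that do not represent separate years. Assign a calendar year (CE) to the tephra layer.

Between varve 463 and the sediment surface there are 689 − 463 = 226 varves.
226 − 17 false = 209 true varves after the tephra layer.
Counting back 209 years from 1981 CE places the tephra layer in 1981 − 209 = 1772 CE.

1772 CE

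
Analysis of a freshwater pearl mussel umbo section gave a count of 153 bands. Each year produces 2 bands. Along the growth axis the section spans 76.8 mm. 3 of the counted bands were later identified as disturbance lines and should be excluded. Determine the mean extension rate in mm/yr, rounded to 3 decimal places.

Adjusted count: 153 − 3 = 150 bands.
With 2 bands per year, 150 / 2 = 75 years.
Extension rate ≈ 76.8 / 75 = 1.024 mm/yr.

1.024 mm/yr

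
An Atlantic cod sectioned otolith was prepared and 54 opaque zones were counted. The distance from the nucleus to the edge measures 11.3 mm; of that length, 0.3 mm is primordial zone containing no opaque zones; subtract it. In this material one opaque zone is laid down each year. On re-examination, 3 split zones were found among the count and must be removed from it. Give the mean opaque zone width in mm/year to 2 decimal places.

0.22 mm/year

True opaque zone count = 54 − 3 = 51.
The growth record spans 11.3 − 0.3 = 11.0 mm.
Extension rate ≈ 11.0 / 51 = 0.22 mm/year.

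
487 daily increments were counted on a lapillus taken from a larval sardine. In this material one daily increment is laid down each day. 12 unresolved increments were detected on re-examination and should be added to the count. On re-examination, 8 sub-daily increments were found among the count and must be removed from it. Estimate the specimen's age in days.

491 days

Correcting the raw count gives 487 − 8 + 12 = 491 true daily increments.
One daily increment per day makes the duration 491 days.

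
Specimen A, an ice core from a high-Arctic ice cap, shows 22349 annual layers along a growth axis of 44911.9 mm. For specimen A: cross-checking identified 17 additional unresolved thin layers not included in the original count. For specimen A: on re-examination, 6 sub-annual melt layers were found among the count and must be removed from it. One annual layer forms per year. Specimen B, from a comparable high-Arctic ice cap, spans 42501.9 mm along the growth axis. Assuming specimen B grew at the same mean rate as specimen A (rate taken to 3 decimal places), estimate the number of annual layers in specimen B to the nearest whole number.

21156 annual layers

Specimen A: adjusted count: 22349 − 6 + 17 = 22360 annual layers.
A: Extension rate ≈ 44911.9 / 22360 = 2.009 mm/yr.
B spans 42501.9 / 2.009 = 21155.75 years ≈ 21156 annual layers.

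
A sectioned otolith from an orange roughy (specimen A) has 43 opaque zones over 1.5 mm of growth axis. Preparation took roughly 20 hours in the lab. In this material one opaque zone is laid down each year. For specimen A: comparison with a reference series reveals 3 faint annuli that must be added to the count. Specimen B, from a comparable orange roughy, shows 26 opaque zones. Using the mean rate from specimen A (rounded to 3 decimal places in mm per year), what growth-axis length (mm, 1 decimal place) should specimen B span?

0.9 mm

Specimen A: after corrections the count is 43 + 3 = 46 opaque zones.
A: 1.5 mm over 46 years gives 1.5 / 46 ≈ 0.033 mm/year.
B's length ≈ 0.033 × 26 = 0.9 mm.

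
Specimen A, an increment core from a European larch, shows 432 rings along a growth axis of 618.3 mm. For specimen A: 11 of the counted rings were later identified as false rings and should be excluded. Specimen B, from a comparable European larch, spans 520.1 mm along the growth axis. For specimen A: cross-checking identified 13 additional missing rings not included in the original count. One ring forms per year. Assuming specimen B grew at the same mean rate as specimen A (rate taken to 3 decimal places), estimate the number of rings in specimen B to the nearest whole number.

365 rings

Specimen A: true ring count = 432 − 11 + 13 = 434.
A: 618.3 mm over 434 years gives 618.3 / 434 ≈ 1.425 mm/year.
Specimen B: 520.1 mm / 1.425 mm per year = 364.98 years ≈ 365 rings.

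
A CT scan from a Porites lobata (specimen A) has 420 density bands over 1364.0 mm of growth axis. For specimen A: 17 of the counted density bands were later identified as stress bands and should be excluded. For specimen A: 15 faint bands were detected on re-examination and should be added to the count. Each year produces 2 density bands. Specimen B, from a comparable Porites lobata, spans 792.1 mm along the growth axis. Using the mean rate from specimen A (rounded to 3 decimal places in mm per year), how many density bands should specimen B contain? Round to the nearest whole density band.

243 density bands

Specimen A: correcting the raw count gives 420 − 17 + 15 = 418 true density bands.
Specimen A: with 2 density bands per year, 418 / 2 = 209 years.
A: 1364.0 mm over 209 years gives 1364.0 / 209 ≈ 6.526 mm/year.
Specimen B: 792.1 mm / 6.526 mm per year = 121.38 years; at 2 density bands per year that is 121.38 × 2 ≈ 243 density bands.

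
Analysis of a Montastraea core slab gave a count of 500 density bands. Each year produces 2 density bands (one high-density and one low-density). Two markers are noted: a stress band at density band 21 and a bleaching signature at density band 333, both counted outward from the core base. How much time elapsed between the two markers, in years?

Separation: 333 − 21 = 312 density bands.
With 2 density bands per year, 312 / 2 = 156 years.

156 yr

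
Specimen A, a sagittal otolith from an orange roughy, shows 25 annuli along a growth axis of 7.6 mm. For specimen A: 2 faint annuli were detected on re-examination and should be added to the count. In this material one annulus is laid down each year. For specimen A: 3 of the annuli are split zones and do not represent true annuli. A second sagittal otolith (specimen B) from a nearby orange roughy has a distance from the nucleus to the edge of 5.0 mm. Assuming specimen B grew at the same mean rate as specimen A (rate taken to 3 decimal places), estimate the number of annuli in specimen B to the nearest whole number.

Specimen A: adjusted count: 25 − 3 + 2 = 24 annuli.
A: 7.6 mm over 24 years gives 7.6 / 24 ≈ 0.317 mm/yr.
For B, 5.0 / 0.317 = 15.77 years ≈ 16 annuli.

16 annuli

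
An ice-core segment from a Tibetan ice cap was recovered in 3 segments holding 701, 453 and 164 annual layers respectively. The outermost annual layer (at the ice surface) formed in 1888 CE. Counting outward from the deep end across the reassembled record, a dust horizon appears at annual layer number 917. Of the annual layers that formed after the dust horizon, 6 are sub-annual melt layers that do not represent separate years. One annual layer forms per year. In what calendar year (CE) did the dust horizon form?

1493 CE

Total annual layers = 701 + 453 + 164 = 1318.
1318 − 917 = 401 annual layers lie beyond the dust horizon toward the ice surface.
Removing the 6 false annual layers leaves 401 − 6 = 395 true annual layers beyond the dust horizon.
Counting back 395 years from 1888 CE places the dust horizon in 1888 − 395 = 1493 CE.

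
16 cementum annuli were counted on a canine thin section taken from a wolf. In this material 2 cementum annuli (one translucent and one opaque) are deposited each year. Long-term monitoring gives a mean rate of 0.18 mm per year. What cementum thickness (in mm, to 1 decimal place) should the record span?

Dividing by 2 cementum annuli per year: 16 / 2 = 8 years.
Length ≈ 0.18 × 8 = 1.4 mm.

1.4 mm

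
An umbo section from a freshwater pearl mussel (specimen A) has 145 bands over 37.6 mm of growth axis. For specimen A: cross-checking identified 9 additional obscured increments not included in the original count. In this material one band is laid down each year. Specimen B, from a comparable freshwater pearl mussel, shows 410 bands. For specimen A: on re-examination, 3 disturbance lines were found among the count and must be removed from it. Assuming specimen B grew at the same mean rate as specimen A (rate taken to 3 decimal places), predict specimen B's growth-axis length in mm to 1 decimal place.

102.1 mm

Specimen A: true band count = 145 − 3 + 9 = 151.
A: 37.6 mm over 151 years gives 37.6 / 151 ≈ 0.249 mm/yr.
Length of B = 0.249 × 410 = 102.1 mm.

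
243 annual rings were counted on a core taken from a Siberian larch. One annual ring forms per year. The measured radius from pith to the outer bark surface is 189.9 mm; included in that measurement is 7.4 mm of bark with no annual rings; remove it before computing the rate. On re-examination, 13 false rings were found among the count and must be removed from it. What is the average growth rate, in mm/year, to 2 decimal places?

Correcting the raw count gives 243 − 13 = 230 true annual rings.
Net length = 189.9 − 7.4 = 182.5 mm.
182.5 mm over 230 years gives 182.5 / 230 ≈ 0.79 mm/year.

0.79 mm/year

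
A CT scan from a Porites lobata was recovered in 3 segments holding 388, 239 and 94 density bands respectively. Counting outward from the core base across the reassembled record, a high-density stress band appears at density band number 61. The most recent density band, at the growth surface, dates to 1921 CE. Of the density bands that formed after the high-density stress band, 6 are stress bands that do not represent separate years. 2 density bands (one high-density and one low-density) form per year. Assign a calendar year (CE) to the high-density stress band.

Total density bands = 388 + 239 + 94 = 721.
Between density band 61 and the growth surface there are 721 − 61 = 660 density bands.
Removing the 6 false density bands leaves 660 − 6 = 654 true density bands beyond the high-density stress band.
With 2 density bands per year, 654 / 2 = 327 years.
Counting back 327 years from 1921 CE places the high-density stress band in 1921 − 327 = 1594 CE.

1594 CE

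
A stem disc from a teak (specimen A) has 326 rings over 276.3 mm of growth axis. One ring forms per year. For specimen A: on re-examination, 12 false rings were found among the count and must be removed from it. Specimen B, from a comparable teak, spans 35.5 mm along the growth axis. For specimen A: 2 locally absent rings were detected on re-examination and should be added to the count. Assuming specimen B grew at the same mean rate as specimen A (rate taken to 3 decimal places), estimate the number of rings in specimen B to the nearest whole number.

41 rings

Specimen A: adjusted count: 326 − 12 + 2 = 316 rings.
A: Mean rate = 276.3 mm / 316 years ≈ 0.874 mm/year.
B spans 35.5 / 0.874 = 40.62 years ≈ 41 rings.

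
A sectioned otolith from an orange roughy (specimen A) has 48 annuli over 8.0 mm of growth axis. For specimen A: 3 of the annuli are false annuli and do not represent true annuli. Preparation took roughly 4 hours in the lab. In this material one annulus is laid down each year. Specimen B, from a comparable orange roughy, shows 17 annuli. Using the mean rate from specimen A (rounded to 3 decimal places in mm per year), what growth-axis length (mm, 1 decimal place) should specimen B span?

3.0 mm

Specimen A: adjusted count: 48 − 3 = 45 annuli.
A: Extension rate ≈ 8.0 / 45 = 0.178 mm per year.
B's length ≈ 0.178 × 17 = 3.0 mm.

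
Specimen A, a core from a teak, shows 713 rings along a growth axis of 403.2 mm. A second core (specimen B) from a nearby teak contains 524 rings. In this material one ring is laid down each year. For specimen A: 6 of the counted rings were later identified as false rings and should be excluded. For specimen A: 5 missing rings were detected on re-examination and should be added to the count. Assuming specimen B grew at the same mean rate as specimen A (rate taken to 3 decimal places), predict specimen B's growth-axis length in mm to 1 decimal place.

296.6 mm

Specimen A: after corrections the count is 713 − 6 + 5 = 712 rings.
A: 403.2 mm over 712 years gives 403.2 / 712 ≈ 0.566 mm/year.
For B, 0.566 mm/year × 524 years = 296.6 mm.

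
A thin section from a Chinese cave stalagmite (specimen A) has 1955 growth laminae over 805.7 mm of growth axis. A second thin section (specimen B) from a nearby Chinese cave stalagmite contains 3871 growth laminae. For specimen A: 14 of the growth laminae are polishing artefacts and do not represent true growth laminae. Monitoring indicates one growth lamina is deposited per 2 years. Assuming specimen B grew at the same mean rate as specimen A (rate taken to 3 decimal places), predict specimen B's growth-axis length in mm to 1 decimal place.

Specimen A: correcting the raw count gives 1955 − 14 = 1941 true growth laminae.
Specimen A: 1941 growth laminae at 2 years each span 1941 × 2 = 3882 years.
A: Extension rate ≈ 805.7 / 3882 = 0.208 mm/year.
Specimen B: 3871 growth laminae at 2 years each span 3871 × 2 = 7742 years. B's length ≈ 0.208 × 7742 = 1610.3 mm.

1610.3 mm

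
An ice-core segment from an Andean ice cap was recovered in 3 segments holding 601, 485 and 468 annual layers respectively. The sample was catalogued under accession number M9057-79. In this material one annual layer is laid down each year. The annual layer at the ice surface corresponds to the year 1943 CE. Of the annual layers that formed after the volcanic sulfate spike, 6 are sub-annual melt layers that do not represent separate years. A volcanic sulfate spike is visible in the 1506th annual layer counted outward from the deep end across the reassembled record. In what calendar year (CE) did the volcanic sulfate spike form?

1901 CE

Total annual layers = 601 + 485 + 468 = 1554.
Between annual layer 1506 and the ice surface there are 1554 − 1506 = 48 annual layers.
Removing the 6 false annual layers leaves 48 − 6 = 42 true annual layers beyond the volcanic sulfate spike.
Counting back 42 years from 1943 CE places the volcanic sulfate spike in 1943 − 42 = 1901 CE.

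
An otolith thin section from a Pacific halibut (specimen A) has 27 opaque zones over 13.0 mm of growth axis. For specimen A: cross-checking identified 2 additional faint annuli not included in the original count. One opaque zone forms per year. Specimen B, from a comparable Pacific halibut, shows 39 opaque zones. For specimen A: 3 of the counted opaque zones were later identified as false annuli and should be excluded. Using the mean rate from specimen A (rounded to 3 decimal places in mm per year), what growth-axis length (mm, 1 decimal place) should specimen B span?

Specimen A: correcting the raw count gives 27 − 3 + 2 = 26 true opaque zones.
A: Extension rate ≈ 13.0 / 26 = 0.500 mm per year.
Length of B = 0.500 × 39 = 19.5 mm.

19.5 mm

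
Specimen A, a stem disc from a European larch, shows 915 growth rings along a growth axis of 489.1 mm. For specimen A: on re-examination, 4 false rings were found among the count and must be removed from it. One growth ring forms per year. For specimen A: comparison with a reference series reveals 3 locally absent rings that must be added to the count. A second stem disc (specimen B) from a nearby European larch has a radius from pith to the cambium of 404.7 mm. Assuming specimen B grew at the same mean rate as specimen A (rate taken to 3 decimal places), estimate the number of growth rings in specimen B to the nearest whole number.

Specimen A: true growth ring count = 915 − 4 + 3 = 914.
A: Mean rate = 489.1 mm / 914 years ≈ 0.535 mm/year.
Specimen B: 404.7 mm / 0.535 mm per year = 756.45 years ≈ 756 growth rings.

756 growth rings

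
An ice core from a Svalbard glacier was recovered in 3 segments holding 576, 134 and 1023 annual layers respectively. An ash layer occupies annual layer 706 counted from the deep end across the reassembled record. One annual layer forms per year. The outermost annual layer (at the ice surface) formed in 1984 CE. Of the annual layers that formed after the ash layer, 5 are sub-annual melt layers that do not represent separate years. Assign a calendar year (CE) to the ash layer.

Total annual layers = 576 + 134 + 1023 = 1733.
The ash layer sits at annual layer 706 from the deep end, so 1733 − 706 = 1027 annual layers formed after it.
Excluding 5 false annual layers: 1027 − 5 = 1022.
Counting back 1022 years from 1984 CE places the ash layer in 1984 − 1022 = 962 CE.

962 CE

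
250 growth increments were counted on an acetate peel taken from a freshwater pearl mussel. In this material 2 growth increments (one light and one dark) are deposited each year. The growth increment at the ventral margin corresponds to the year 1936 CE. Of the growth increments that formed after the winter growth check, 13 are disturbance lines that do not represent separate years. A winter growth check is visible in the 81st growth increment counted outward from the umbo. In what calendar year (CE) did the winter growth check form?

250 − 81 = 169 growth increments lie beyond the winter growth check toward the ventral margin.
Excluding 13 false growth increments: 169 − 13 = 156.
156 growth increments at 2 per year is 156 / 2 = 78 years.
1936 − 78 = 1858 CE.

1858 CE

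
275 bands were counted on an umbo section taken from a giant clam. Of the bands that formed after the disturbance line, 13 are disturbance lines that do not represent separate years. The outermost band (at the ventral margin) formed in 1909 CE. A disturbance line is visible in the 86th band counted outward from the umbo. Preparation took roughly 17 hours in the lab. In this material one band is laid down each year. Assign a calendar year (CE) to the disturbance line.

Between band 86 and the ventral margin there are 275 − 86 = 189 bands.
Removing the 13 false bands leaves 189 − 13 = 176 true bands beyond the disturbance line.
1909 − 176 = 1733 CE.

1733 CE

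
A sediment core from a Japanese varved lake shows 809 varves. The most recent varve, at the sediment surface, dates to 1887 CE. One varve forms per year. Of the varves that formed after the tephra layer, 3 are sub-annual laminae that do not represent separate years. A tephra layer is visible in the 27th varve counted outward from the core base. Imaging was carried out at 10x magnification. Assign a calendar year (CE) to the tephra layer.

The tephra layer sits at varve 27 from the core base, so 809 − 27 = 782 varves formed after it.
782 − 3 false = 779 true varves after the tephra layer.
Counting back 779 years from 1887 CE places the tephra layer in 1887 − 779 = 1108 CE.

1108 CE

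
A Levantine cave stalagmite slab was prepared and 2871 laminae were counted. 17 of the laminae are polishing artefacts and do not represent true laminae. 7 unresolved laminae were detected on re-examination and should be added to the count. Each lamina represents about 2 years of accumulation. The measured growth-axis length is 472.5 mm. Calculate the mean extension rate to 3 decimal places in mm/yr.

Correcting the raw count gives 2871 − 17 + 7 = 2861 true laminae.
2861 laminae at 2 years each span 2861 × 2 = 5722 years.
Extension rate ≈ 472.5 / 5722 = 0.083 mm/yr.

0.083 mm/yr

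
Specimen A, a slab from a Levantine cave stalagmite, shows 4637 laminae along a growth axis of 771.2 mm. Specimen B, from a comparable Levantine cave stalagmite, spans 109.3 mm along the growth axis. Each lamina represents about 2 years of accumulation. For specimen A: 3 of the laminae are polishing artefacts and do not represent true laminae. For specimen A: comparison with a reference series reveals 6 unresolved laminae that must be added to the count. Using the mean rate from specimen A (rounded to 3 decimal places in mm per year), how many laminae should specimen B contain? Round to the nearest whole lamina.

658 laminae

Specimen A: correcting the raw count gives 4637 − 3 + 6 = 4640 true laminae.
Specimen A: 4640 laminae at 2 years each span 4640 × 2 = 9280 years.
A: Mean rate = 771.2 mm / 9280 years ≈ 0.083 mm/yr.
B spans 109.3 / 0.083 = 1316.87 years; at 2 years per lamina that is 1316.87 / 2 ≈ 658 laminae.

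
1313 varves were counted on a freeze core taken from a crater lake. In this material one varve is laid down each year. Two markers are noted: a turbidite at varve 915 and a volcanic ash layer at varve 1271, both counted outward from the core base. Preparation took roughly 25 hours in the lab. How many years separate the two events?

356 yr

1271 − 915 = 356 varves lie between the two events.
At one varve per year, 356 years elapsed between them.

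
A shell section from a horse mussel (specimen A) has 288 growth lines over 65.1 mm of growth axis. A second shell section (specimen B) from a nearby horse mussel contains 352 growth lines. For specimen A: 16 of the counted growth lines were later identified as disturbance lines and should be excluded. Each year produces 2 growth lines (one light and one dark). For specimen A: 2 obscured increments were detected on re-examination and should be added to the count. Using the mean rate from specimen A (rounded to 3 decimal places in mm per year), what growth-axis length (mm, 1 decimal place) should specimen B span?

Specimen A: after corrections the count is 288 − 16 + 2 = 274 growth lines.
Specimen A: with 2 growth lines per year, 274 / 2 = 137 years.
A: Mean rate = 65.1 mm / 137 years ≈ 0.475 mm per year.
Specimen B: dividing by 2 growth lines per year: 352 / 2 = 176 years. Length of B = 0.475 × 176 = 83.6 mm.

83.6 mm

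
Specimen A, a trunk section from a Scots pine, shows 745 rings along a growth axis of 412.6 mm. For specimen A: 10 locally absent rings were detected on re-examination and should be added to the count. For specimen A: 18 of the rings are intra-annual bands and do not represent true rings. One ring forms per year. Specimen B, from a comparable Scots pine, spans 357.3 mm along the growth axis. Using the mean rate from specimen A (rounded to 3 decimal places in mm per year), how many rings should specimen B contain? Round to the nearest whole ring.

Specimen A: adjusted count: 745 − 18 + 10 = 737 rings.
A: 412.6 mm over 737 years gives 412.6 / 737 ≈ 0.560 mm/year.
B spans 357.3 / 0.560 = 638.04 years ≈ 638 rings.

638 rings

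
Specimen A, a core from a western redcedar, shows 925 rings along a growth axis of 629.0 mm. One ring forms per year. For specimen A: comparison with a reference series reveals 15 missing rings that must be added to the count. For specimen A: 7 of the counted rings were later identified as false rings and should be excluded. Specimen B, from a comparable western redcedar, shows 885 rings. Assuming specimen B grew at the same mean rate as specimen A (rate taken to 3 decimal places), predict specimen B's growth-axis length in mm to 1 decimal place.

596.5 mm

Specimen A: adjusted count: 925 − 7 + 15 = 933 rings.
A: Mean rate = 629.0 mm / 933 years ≈ 0.674 mm per year.
For B, 0.674 mm/year × 885 years = 596.5 mm.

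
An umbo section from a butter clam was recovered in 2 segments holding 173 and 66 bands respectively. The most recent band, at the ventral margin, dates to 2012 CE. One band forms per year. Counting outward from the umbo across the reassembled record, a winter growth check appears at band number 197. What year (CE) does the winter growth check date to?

Total bands = 173 + 66 = 239.
The winter growth check sits at band 197 from the umbo, so 239 − 197 = 42 bands formed after it.
Counting back 42 years from 2012 CE places the winter growth check in 2012 − 42 = 1970 CE.

1970 CE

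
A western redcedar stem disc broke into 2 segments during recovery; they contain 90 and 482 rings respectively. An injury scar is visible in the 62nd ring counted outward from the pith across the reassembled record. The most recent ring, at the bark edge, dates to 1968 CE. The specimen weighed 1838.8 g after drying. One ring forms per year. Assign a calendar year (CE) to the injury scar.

1458 CE

Total rings = 90 + 482 = 572.
Between ring 62 and the bark edge there are 572 − 62 = 510 rings.
The ring at the bark edge is 1968 CE, so the injury scar dates to 1968 − 510 = 1458 CE.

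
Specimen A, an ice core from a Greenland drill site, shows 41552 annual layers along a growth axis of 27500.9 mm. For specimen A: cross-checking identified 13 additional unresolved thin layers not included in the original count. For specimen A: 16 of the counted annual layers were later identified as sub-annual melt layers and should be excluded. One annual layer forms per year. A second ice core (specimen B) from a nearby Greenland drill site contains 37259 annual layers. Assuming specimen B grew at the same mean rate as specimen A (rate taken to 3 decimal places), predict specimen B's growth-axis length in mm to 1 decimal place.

Specimen A: after corrections the count is 41552 − 16 + 13 = 41549 annual layers.
A: Extension rate ≈ 27500.9 / 41549 = 0.662 mm/yr.
For B, 0.662 mm/year × 37259 years = 24665.5 mm.

24665.5 mm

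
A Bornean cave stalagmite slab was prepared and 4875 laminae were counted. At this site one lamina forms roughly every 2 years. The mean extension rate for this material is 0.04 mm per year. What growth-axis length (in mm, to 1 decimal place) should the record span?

At 2 years per lamina, 4875 × 2 = 9750 years.
Length ≈ 0.04 × 9750 = 390.0 mm.

390.0 mm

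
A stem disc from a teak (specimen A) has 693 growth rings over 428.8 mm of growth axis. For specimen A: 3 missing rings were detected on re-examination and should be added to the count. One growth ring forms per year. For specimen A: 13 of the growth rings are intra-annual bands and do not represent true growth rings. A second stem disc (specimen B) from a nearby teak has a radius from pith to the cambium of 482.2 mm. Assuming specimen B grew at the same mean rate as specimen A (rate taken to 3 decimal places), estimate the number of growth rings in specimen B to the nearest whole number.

768 growth rings

Specimen A: true growth ring count = 693 − 13 + 3 = 683.
A: Extension rate ≈ 428.8 / 683 = 0.628 mm/yr.
Specimen B: 482.2 mm / 0.628 mm per year = 767.83 years ≈ 768 growth rings.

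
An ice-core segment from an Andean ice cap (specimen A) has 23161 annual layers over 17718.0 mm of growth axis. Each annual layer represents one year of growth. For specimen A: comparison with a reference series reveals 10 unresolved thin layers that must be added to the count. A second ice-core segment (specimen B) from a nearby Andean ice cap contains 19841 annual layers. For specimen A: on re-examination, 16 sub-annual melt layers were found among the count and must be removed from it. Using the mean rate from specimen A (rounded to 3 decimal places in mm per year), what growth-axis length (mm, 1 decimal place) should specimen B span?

Specimen A: adjusted count: 23161 − 16 + 10 = 23155 annual layers.
A: Mean rate = 17718.0 mm / 23155 years ≈ 0.765 mm/yr.
B's length ≈ 0.765 × 19841 = 15178.4 mm.

15178.4 mm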